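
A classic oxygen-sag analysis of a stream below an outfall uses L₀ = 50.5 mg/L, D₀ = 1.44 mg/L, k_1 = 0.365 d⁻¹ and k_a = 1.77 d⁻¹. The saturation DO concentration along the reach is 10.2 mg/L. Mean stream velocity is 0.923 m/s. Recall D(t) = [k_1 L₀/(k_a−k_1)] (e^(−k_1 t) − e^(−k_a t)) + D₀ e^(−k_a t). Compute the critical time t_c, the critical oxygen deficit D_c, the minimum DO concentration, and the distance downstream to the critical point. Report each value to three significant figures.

t_c ≈ 1.04 d; D_c ≈ 7.12 mg/L; min DO ≈ 3.08 mg/L; x_c ≈ 83.0 km

At the critical point dD/dt = 0, so k_1 L₀ e^(−k_1 t) = k_a D. Substituting D(t) from the Streeter–Phelps equation and solving for t gives
t_c = ln[(k_a/k_1)(1 − D₀(k_a−k_1)/(k_1 L₀))] / (k_a−k_1).
Here k_a−k_1 = 1.405 d⁻¹ and 1 − D₀(k_a−k_1)/(k_1 L₀) = 1 − 1.44×1.405/(0.365×50.5) = 0.8902, so
t_c = ln(4.849 × 0.8902) / 1.405 = 1.463 / 1.405 = 1.041 d.
L(t_c) = L₀ e^(−k_1 t_c) = 50.5 × 0.6839 = 34.54 mg/L, and at the critical point k_a D_c = k_1 L, so D_c = (0.365/1.77) × 34.54 = 7.122 mg/L.
Minimum DO = C_s − D_c = 10.2 − 7.122 = 3.078 mg/L.
x_c = v t_c = 0.923 m/s × 1.041 d × 86400 s/d = 83010 m ≈ 83.0 km.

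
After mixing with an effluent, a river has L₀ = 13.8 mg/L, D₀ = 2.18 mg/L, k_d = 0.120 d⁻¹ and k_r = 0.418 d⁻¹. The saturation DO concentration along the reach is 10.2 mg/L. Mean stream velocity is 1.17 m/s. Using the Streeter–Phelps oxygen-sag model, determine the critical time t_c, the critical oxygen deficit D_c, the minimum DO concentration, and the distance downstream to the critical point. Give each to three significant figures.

t_c ≈ 2.52 d; D_c ≈ 2.93 mg/L; min DO ≈ 7.27 mg/L; x_c ≈ 254 km

With k_r/k_d = 3.483 and 1 − D₀(k_r−k_d)/(k_d L₀) = 0.6077,
t_c = ln(3.483 × 0.6077) / (0.418 − 0.120) = ln(2.117) / 0.2980 = 0.7499/0.2980 = 2.517 d.
L(t_c) = L₀ e^(−k_d t_c) = 13.8 × 0.7394 = 10.20 mg/L, and at the critical point k_r D_c = k_d L, so D_c = (0.120/0.418) × 10.20 = 2.929 mg/L.
Minimum DO = C_s − D_c = 10.2 − 2.929 = 7.271 mg/L.
x_c = v t_c = 1.17 m/s × 2.517 d × 86400 s/d = 254400 m ≈ 254 km.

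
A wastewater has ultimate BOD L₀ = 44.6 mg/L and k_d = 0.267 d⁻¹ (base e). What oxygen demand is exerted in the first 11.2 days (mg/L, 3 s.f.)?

y_t = L₀(1 − e^(−k_d t)) = 44.6 × (1 − e^(−0.267×11.2))
= 44.6 × (1 − 0.05027) = 44.6 × 0.9497 = 42.36 mg/L.

y ≈ 42.4 mg/L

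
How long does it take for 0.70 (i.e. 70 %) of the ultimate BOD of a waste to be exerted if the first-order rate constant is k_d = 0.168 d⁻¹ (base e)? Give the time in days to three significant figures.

t ≈ 7.17 d

y/L₀ = 1 − e^(−k_d t) = 0.70 ⇒ e^(−k_d t) = 0.300
t = −ln(0.300) / 0.168 = 1.204 / 0.168 = 7.167 d.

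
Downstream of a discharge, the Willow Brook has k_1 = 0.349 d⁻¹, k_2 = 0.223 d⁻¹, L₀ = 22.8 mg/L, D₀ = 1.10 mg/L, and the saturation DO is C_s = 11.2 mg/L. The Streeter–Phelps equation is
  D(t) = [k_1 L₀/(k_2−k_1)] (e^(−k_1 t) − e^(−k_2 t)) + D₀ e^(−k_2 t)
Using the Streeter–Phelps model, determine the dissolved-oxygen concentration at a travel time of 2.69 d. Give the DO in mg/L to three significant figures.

k_1 L₀/(k_2−k_1) = 0.349×22.8/(0.223−0.349) = 7.957/-0.1260 = -63.15 mg/L.
e^(−k_1 t) = e^(−0.349×2.690) = 0.3911; e^(−k_2 t) = e^(−0.223×2.690) = 0.5489.
D = -63.15 × (0.3911 − 0.5489) + 1.10 × 0.5489 = 9.965 + 0.6038 = 10.57 mg/L.
DO = C_s − D = 11.2 − 10.57 = 0.6314 mg/L.

DO ≈ 0.631 mg/L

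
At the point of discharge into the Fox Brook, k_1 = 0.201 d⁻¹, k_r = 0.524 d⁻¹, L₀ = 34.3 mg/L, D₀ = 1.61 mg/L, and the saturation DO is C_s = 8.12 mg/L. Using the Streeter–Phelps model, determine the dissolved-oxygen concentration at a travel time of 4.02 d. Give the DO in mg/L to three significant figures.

k_1 L₀/(k_r−k_1) = 0.201×34.3/(0.524−0.201) = 6.894/0.3230 = 21.34 mg/L.
e^(−k_1 t) = e^(−0.201×4.020) = 0.4457; e^(−k_r t) = e^(−0.524×4.020) = 0.1217.
D = 21.34 × (0.4457 − 0.1217) + 1.61 × 0.1217 = 6.917 + 0.1959 = 7.113 mg/L.
DO = C_s − D = 8.12 − 7.113 = 1.007 mg/L.

DO ≈ 1.01 mg/L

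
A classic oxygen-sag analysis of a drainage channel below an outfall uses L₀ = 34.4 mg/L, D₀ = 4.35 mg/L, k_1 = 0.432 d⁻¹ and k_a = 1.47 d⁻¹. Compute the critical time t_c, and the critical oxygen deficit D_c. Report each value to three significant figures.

t_c ≈ 0.831 d; D_c ≈ 7.06 mg/L

t_c = [1/(k_a−k_1)] ln[(k_a/k_1)(1 − D₀(k_a−k_1)/(k_1 L₀))]
= [1/(1.47−0.432)] ln[(1.47/0.432)(1 − 4.35×1.038/(0.432×34.4))]
= (1/1.038) ln[3.403 × 0.6962] = 0.9634 × ln(2.369) = 0.9634 × 0.8624 = 0.8308 d.
D_c = (k_1/k_a) L₀ e^(−k_1 t_c) = (0.432/1.47) × 34.4 × e^(−0.432×0.8308) = 0.2939 × 34.4 × 0.6984 = 7.061 mg/L.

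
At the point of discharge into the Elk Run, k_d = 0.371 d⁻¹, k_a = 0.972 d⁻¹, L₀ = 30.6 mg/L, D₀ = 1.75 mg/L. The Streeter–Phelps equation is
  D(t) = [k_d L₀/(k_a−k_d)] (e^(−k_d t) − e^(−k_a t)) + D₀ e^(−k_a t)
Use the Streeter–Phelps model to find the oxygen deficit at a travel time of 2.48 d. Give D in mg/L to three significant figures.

D ≈ 5.99 mg/L

k_d L₀/(k_a−k_d) = 0.371×30.6/(0.972−0.371) = 11.35/0.6010 = 18.89 mg/L.
e^(−k_d t) = e^(−0.371×2.480) = 0.3985; e^(−k_a t) = e^(−0.972×2.480) = 0.08977.
D = 18.89 × (0.3985 − 0.08977) + 1.75 × 0.08977 = 5.832 + 0.1571 = 5.989 mg/L.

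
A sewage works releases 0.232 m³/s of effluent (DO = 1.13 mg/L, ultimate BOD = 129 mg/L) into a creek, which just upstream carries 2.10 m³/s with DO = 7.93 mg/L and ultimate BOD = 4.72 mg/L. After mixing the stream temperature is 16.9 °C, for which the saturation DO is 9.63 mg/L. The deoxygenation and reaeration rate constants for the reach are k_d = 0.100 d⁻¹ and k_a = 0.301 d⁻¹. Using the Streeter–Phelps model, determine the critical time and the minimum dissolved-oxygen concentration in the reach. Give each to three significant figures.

Mixed DO = (2.10×7.93 + 0.232×1.13)/(2.10+0.232) = 16.92/2.332 = 7.253 mg/L.
Mixed L₀ = (2.10×4.72 + 0.232×129)/(2.332) = 39.84/2.332 = 17.08 mg/L.
Initial deficit D₀ = C_s − DO₀ = 9.63 − 7.253 = 2.377 mg/L.
t_c = (1/0.2010) ln[(0.301/0.100)(1 − 2.377×0.2010/(0.100×17.08))] = 4.975 × ln(2.168) = 3.851 d.
D_c = (0.100/0.301) × 17.08 × e^(−0.100×3.851) = 0.3322 × 17.08 × 0.6804 = 3.862 mg/L.
Minimum DO = 9.63 − 3.862 = 5.768 mg/L.

t_c ≈ 3.85 d; minimum DO ≈ 5.77 mg/L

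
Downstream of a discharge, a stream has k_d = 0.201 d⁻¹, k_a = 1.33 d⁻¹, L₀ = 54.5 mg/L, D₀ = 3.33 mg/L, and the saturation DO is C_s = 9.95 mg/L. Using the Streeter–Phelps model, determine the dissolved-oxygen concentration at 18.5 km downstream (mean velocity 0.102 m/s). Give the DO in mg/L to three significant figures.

DO ≈ 3.98 mg/L

Travel time t = x/v = 18.5 km / (0.102 m/s) = 18500 m / 0.102 m/s = 181400 s = 2.099 d.
k_d L₀/(k_a−k_d) = 0.201×54.5/(1.33−0.201) = 10.95/1.129 = 9.703 mg/L.
e^(−k_d t) = e^(−0.201×2.099) = 0.6558; e^(−k_a t) = e^(−1.33×2.099) = 0.06130.
D = 9.703 × (0.6558 − 0.06130) + 3.33 × 0.06130 = 5.768 + 0.2041 = 5.972 mg/L.
DO = C_s − D = 9.95 − 5.972 = 3.978 mg/L.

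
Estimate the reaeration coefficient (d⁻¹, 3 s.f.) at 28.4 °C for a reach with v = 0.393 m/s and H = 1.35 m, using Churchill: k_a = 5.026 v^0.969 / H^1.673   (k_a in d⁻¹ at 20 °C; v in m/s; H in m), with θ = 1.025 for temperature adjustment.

k_a ≈ 1.51 d⁻¹

k_a(20) = 5.026 × 0.393^0.969 / 1.35^1.673 = 5.026 × 0.4045 / 1.652 = 1.231 d⁻¹.
k_a(28.4) = 1.231 × 1.025^(28.4−20) = 1.231 × 1.230 = 1.514 d⁻¹.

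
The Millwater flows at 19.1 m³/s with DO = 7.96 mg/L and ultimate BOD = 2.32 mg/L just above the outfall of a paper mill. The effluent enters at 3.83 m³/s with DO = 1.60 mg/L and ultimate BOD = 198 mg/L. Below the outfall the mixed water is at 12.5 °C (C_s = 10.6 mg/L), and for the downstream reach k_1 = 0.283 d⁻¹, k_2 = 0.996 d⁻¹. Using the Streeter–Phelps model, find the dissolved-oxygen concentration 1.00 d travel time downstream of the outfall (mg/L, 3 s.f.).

Mixed DO = (19.1×7.96 + 3.83×1.60)/(19.1+3.83) = 158.2/22.93 = 6.898 mg/L.
Mixed L₀ = (19.1×2.32 + 3.83×198)/(22.93) = 802.7/22.93 = 35.00 mg/L.
Initial deficit D₀ = C_s − DO₀ = 10.6 − 6.898 = 3.702 mg/L.
D(1.00) = [0.283×35.00/(0.996−0.283)](e^(−0.283×1.00) − e^(−0.996×1.00)) + 3.702 e^(−0.996×1.00)
= 13.89 × (0.7535 − 0.3694) + 3.702 × 0.3694 = 6.705 mg/L.
DO = 10.6 − 6.705 = 3.895 mg/L.

DO ≈ 3.90 mg/L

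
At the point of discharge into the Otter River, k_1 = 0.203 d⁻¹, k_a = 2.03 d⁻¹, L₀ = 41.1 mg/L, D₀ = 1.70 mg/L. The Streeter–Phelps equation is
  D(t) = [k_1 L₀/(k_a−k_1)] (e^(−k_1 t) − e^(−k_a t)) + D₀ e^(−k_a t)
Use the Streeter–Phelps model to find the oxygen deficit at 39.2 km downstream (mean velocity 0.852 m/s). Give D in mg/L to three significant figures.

Travel time t = x/v = 39.2 km / (0.852 m/s) = 39200 m / 0.852 m/s = 46010 s = 0.5325 d.
k_1 L₀/(k_a−k_1) = 0.203×41.1/(2.03−0.203) = 8.343/1.827 = 4.567 mg/L.
e^(−k_1 t) = e^(−0.203×0.5325) = 0.8975; e^(−k_a t) = e^(−2.03×0.5325) = 0.3393.
D = 4.567 × (0.8975 − 0.3393) + 1.70 × 0.3393 = 2.549 + 0.5767 = 3.126 mg/L.

D ≈ 3.13 mg/L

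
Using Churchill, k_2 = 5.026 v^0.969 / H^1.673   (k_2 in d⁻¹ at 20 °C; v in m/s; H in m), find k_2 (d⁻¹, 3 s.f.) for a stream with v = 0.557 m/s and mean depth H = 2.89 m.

k_2 ≈ 0.483 d⁻¹

k_2 = 5.026 × 0.557^0.969 / 2.89^1.673 = 5.026 × 0.5672 / 5.903 = 0.4829 d⁻¹.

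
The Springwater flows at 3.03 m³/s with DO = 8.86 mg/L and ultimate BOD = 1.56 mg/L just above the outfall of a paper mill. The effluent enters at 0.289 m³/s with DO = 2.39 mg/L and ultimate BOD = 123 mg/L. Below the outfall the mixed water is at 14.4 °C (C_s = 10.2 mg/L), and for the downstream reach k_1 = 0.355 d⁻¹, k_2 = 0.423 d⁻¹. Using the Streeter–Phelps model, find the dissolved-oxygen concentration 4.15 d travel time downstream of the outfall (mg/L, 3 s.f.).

Mixed DO = (3.03×8.86 + 0.289×2.39)/(3.03+0.289) = 27.54/3.319 = 8.297 mg/L.
Mixed L₀ = (3.03×1.56 + 0.289×123)/(3.319) = 40.27/3.319 = 12.13 mg/L.
Initial deficit D₀ = C_s − DO₀ = 10.2 − 8.297 = 1.903 mg/L.
D(4.15) = [0.355×12.13/(0.423−0.355)](e^(−0.355×4.15) − e^(−0.423×4.15)) + 1.903 e^(−0.423×4.15)
= 63.35 × (0.2292 − 0.1728) + 1.903 × 0.1728 = 3.899 mg/L.
DO = 10.2 − 3.899 = 6.301 mg/L.

DO ≈ 6.30 mg/L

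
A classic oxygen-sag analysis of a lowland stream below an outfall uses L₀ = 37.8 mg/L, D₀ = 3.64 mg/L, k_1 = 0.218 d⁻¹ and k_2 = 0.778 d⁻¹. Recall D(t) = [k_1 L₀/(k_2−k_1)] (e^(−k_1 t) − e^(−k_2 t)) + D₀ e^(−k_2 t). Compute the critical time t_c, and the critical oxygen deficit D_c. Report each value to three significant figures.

t_c ≈ 1.76 d; D_c ≈ 7.21 mg/L

At the critical point dD/dt = 0, so k_1 L₀ e^(−k_1 t) = k_2 D. Substituting D(t) from the Streeter–Phelps equation and solving for t gives
t_c = ln[(k_2/k_1)(1 − D₀(k_2−k_1)/(k_1 L₀))] / (k_2−k_1).
Here k_2−k_1 = 0.5600 d⁻¹ and 1 − D₀(k_2−k_1)/(k_1 L₀) = 1 − 3.64×0.5600/(0.218×37.8) = 0.7526, so
t_c = ln(3.569 × 0.7526) / 0.5600 = 0.9881 / 0.5600 = 1.764 d.
D_c = (k_1/k_2) L₀ e^(−k_1 t_c) = (0.218/0.778) × 37.8 × e^(−0.218×1.764) = 0.2802 × 37.8 × 0.6807 = 7.210 mg/L.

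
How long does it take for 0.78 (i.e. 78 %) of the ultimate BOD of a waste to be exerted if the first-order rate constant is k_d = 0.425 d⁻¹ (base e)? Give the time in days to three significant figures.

y/L₀ = 1 − e^(−k_d t) = 0.78 ⇒ e^(−k_d t) = 0.220
t = −ln(0.220) / 0.425 = 1.514 / 0.425 = 3.563 d.

t ≈ 3.56 d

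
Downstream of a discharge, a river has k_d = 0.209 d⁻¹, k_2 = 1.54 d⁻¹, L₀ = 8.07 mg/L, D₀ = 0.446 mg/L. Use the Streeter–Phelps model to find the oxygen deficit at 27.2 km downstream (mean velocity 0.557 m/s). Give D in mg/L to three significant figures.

D ≈ 0.782 mg/L

Travel time t = x/v = 27.2 km / (0.557 m/s) = 27200 m / 0.557 m/s = 48830 s = 0.5652 d.
k_d L₀/(k_2−k_d) = 0.209×8.07/(1.54−0.209) = 1.687/1.331 = 1.267 mg/L.
e^(−k_d t) = e^(−0.209×0.5652) = 0.8886; e^(−k_2 t) = e^(−1.54×0.5652) = 0.4188.
D = 1.267 × (0.8886 − 0.4188) + 0.446 × 0.4188 = 0.5953 + 0.1868 = 0.7821 mg/L.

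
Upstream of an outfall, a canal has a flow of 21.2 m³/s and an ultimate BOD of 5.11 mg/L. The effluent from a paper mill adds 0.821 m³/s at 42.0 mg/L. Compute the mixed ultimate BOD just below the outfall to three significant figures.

Flow-weighted mixing: C = (Q_r C_r + Q_w C_w)/(Q_r + Q_w)
= (21.2×5.11 + 0.821×42.0)/(21.2 + 0.821) = 142.8/22.02 = 6.485 mg/L.

6.49 mg/L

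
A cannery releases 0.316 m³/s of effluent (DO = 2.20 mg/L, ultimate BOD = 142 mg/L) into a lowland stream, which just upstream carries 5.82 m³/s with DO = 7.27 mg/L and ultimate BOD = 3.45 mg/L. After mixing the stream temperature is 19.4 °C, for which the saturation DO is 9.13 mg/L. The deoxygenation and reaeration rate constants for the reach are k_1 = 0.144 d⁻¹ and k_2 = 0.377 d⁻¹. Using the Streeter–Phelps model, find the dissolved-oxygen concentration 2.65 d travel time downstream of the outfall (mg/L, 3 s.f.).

DO ≈ 6.29 mg/L

Mixed DO = (5.82×7.27 + 0.316×2.20)/(5.82+0.316) = 43.01/6.136 = 7.009 mg/L.
Mixed L₀ = (5.82×3.45 + 0.316×142)/(6.136) = 64.95/6.136 = 10.59 mg/L.
Initial deficit D₀ = C_s − DO₀ = 9.13 − 7.009 = 2.121 mg/L.
D(2.65) = [0.144×10.59/(0.377−0.144)](e^(−0.144×2.65) − e^(−0.377×2.65)) + 2.121 e^(−0.377×2.65)
= 6.542 × (0.6828 − 0.3682) + 2.121 × 0.3682 = 2.839 mg/L.
DO = 9.13 − 2.839 = 6.291 mg/L.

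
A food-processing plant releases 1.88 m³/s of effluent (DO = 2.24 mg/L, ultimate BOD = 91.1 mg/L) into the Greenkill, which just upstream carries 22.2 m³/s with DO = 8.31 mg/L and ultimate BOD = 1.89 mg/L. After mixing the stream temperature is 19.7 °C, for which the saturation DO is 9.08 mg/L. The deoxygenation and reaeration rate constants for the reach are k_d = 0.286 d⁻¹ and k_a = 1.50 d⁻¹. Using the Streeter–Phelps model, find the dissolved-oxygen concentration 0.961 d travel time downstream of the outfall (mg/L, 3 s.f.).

DO ≈ 7.69 mg/L

Mixed DO = (22.2×8.31 + 1.88×2.24)/(22.2+1.88) = 188.7/24.08 = 7.836 mg/L.
Mixed L₀ = (22.2×1.89 + 1.88×91.1)/(24.08) = 213.2/24.08 = 8.855 mg/L.
Initial deficit D₀ = C_s − DO₀ = 9.08 − 7.836 = 1.244 mg/L.
D(0.961) = [0.286×8.855/(1.50−0.286)](e^(−0.286×0.961) − e^(−1.50×0.961)) + 1.244 e^(−1.50×0.961)
= 2.086 × (0.7597 − 0.2366) + 1.244 × 0.2366 = 1.386 mg/L.
DO = 9.08 − 1.386 = 7.694 mg/L.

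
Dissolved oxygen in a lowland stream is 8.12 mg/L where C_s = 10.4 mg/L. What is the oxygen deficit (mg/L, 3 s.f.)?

D ≈ 2.28 mg/L

D = C_s − C = 10.4 − 8.12 = 2.28 mg/L.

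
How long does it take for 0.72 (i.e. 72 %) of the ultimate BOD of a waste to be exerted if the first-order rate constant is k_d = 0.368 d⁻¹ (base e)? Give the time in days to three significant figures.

y/L₀ = 1 − e^(−k_d t) = 0.72 ⇒ e^(−k_d t) = 0.280
t = −ln(0.280) / 0.368 = 1.273 / 0.368 = 3.459 d.

t ≈ 3.46 d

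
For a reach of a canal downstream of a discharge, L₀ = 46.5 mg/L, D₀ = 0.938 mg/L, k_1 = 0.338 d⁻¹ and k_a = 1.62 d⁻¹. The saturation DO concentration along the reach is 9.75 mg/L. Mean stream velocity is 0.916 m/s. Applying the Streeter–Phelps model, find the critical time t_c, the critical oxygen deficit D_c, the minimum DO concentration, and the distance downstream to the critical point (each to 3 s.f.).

t_c = [1/(k_a−k_1)] ln[(k_a/k_1)(1 − D₀(k_a−k_1)/(k_1 L₀))]
= [1/(1.62−0.338)] ln[(1.62/0.338)(1 − 0.938×1.282/(0.338×46.5))]
= (1/1.282) ln[4.793 × 0.9235] = 0.7800 × ln(4.426) = 0.7800 × 1.488 = 1.160 d.
L(t_c) = L₀ e^(−k_1 t_c) = 46.5 × 0.6756 = 31.41 mg/L, and at the critical point k_a D_c = k_1 L, so D_c = (0.338/1.62) × 31.41 = 6.554 mg/L.
Minimum DO = C_s − D_c = 9.75 − 6.554 = 3.196 mg/L.
x_c = v t_c = 0.916 m/s × 1.160 d × 86400 s/d = 91830 m ≈ 91.8 km.

t_c ≈ 1.16 d; D_c ≈ 6.55 mg/L; min DO ≈ 3.20 mg/L; x_c ≈ 91.8 km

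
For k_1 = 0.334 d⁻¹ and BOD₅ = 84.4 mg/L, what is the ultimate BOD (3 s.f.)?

L₀ ≈ 104 mg/L

BOD₅ = L₀(1 − e^(−5k_1)) ⇒ L₀ = BOD₅ / (1 − e^(−5×0.334))
= 84.4 / (1 − 0.1882) = 84.4 / 0.8118 = 104.0 mg/L.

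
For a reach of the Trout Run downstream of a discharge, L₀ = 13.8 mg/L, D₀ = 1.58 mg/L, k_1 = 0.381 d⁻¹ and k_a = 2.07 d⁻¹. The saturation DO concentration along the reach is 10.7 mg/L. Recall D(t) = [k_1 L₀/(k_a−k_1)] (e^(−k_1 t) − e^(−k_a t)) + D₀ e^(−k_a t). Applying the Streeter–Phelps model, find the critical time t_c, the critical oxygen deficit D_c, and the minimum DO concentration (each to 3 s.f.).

t_c ≈ 0.583 d; D_c ≈ 2.03 mg/L; min DO ≈ 8.67 mg/L

t_c = [1/(k_a−k_1)] ln[(k_a/k_1)(1 − D₀(k_a−k_1)/(k_1 L₀))]
= [1/(2.07−0.381)] ln[(2.07/0.381)(1 − 1.58×1.689/(0.381×13.8))]
= (1/1.689) ln[5.433 × 0.4924] = 0.5921 × ln(2.675) = 0.5921 × 0.9841 = 0.5827 d.
D_c = (k_1/k_a) L₀ e^(−k_1 t_c) = (0.381/2.07) × 13.8 × e^(−0.381×0.5827) = 0.1841 × 13.8 × 0.8009 = 2.034 mg/L.
Minimum DO = C_s − D_c = 10.7 − 2.034 = 8.666 mg/L.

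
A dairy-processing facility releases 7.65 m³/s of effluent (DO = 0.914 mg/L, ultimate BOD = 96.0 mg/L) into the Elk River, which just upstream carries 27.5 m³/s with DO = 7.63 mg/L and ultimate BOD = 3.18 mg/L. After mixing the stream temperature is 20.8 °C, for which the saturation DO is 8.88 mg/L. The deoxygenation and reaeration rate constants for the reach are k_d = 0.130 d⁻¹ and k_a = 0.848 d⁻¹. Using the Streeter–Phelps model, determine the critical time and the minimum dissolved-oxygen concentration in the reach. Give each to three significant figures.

t_c ≈ 1.19 d; minimum DO ≈ 5.81 mg/L

Mixed DO = (27.5×7.63 + 7.65×0.914)/(27.5+7.65) = 216.8/35.15 = 6.168 mg/L.
Mixed L₀ = (27.5×3.18 + 7.65×96.0)/(35.15) = 821.9/35.15 = 23.38 mg/L.
Initial deficit D₀ = C_s − DO₀ = 8.88 − 6.168 = 2.712 mg/L.
t_c = (1/0.7180) ln[(0.848/0.130)(1 − 2.712×0.7180/(0.130×23.38))] = 1.393 × ln(2.345) = 1.187 d.
D_c = (0.130/0.848) × 23.38 × e^(−0.130×1.187) = 0.1533 × 23.38 × 0.8570 = 3.072 mg/L.
Minimum DO = 8.88 − 3.072 = 5.808 mg/L.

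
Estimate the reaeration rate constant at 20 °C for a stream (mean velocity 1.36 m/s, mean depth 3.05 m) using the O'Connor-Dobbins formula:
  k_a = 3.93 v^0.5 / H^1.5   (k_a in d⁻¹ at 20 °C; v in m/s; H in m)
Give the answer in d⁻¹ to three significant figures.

k_a ≈ 0.860 d⁻¹

k_a = 3.93 × 1.36^0.5 / 3.05^1.5 = 3.93 × 1.166 / 5.327 = 0.8604 d⁻¹.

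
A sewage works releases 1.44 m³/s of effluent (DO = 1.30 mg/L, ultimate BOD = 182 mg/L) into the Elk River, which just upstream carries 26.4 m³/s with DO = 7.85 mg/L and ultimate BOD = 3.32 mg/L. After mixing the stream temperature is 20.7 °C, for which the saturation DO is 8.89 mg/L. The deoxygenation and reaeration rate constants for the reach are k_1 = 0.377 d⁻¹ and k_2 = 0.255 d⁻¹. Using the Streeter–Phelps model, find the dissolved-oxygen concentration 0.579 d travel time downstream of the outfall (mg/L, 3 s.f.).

Mixed DO = (26.4×7.85 + 1.44×1.30)/(26.4+1.44) = 209.1/27.84 = 7.511 mg/L.
Mixed L₀ = (26.4×3.32 + 1.44×182)/(27.84) = 349.7/27.84 = 12.56 mg/L.
Initial deficit D₀ = C_s − DO₀ = 8.89 − 7.511 = 1.379 mg/L.
D(0.579) = [0.377×12.56/(0.255−0.377)](e^(−0.377×0.579) − e^(−0.255×0.579)) + 1.379 e^(−0.255×0.579)
= -38.82 × (0.8039 − 0.8627) + 1.379 × 0.8627 = 3.474 mg/L.
DO = 8.89 − 3.474 = 5.416 mg/L.

DO ≈ 5.42 mg/L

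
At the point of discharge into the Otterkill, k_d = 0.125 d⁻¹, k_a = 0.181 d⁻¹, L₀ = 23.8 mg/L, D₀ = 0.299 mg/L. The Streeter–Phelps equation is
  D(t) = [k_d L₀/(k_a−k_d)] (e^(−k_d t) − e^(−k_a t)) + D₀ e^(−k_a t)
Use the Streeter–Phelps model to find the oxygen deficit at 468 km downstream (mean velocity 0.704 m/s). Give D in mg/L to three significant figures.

D ≈ 7.18 mg/L

Travel time t = x/v = 468 km / (0.704 m/s) = 468000 m / 0.704 m/s = 664800 s = 7.694 d.
k_d L₀/(k_a−k_d) = 0.125×23.8/(0.181−0.125) = 2.975/0.05600 = 53.13 mg/L.
e^(−k_d t) = e^(−0.125×7.694) = 0.3822; e^(−k_a t) = e^(−0.181×7.694) = 0.2484.
D = 53.13 × (0.3822 − 0.2484) + 0.299 × 0.2484 = 7.108 + 0.07428 = 7.182 mg/L.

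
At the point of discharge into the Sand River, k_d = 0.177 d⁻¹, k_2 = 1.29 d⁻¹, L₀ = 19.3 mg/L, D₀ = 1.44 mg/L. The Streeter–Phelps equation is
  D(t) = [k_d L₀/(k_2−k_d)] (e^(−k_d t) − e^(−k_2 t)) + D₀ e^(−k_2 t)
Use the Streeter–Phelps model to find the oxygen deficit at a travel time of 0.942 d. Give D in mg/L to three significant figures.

D ≈ 2.11 mg/L

k_d L₀/(k_2−k_d) = 0.177×19.3/(1.29−0.177) = 3.416/1.113 = 3.069 mg/L.
e^(−k_d t) = e^(−0.177×0.9420) = 0.8464; e^(−k_2 t) = e^(−1.29×0.9420) = 0.2967.
D = 3.069 × (0.8464 − 0.2967) + 1.44 × 0.2967 = 1.687 + 0.4272 = 2.115 mg/L.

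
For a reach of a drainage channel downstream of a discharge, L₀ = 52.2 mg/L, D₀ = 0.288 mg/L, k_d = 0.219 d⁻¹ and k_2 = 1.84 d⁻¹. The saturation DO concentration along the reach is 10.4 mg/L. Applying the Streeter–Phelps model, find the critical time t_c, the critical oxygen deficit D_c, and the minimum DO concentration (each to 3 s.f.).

t_c ≈ 1.29 d; D_c ≈ 4.69 mg/L; min DO ≈ 5.71 mg/L

With k_2/k_d = 8.402 and 1 − D₀(k_2−k_d)/(k_d L₀) = 0.9592,
t_c = ln(8.402 × 0.9592) / (1.84 − 0.219) = ln(8.059) / 1.621 = 2.087/1.621 = 1.287 d.
D_c = (k_d/k_2) L₀ e^(−k_d t_c) = (0.219/1.84) × 52.2 × e^(−0.219×1.287) = 0.1190 × 52.2 × 0.7543 = 4.687 mg/L.
Minimum DO = C_s − D_c = 10.4 − 4.687 = 5.713 mg/L.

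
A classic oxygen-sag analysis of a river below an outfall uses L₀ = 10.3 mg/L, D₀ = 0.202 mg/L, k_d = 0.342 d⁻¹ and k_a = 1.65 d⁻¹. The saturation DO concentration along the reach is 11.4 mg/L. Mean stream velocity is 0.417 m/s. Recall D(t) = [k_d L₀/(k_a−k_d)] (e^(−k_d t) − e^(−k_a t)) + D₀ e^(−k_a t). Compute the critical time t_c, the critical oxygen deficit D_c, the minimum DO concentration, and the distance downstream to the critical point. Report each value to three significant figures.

With k_a/k_d = 4.825 and 1 − D₀(k_a−k_d)/(k_d L₀) = 0.9250,
t_c = ln(4.825 × 0.9250) / (1.65 − 0.342) = ln(4.463) / 1.308 = 1.496/1.308 = 1.144 d.
D_c = (k_d/k_a) L₀ e^(−k_d t_c) = (0.342/1.65) × 10.3 × e^(−0.342×1.144) = 0.2073 × 10.3 × 0.6763 = 1.444 mg/L.
Minimum DO = C_s − D_c = 11.4 − 1.444 = 9.956 mg/L.
x_c = v t_c = 0.417 m/s × 1.144 d × 86400 s/d = 41200 m ≈ 41.2 km.

t_c ≈ 1.14 d; D_c ≈ 1.44 mg/L; min DO ≈ 9.96 mg/L; x_c ≈ 41.2 km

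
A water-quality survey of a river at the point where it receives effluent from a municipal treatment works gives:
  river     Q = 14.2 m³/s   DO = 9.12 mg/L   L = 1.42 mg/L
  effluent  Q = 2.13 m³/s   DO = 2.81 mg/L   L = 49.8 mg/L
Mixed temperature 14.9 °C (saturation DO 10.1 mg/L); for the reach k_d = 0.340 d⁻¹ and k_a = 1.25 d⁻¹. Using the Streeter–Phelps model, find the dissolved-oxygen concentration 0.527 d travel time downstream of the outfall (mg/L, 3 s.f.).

Mixed DO = (14.2×9.12 + 2.13×2.81)/(14.2+2.13) = 135.5/16.33 = 8.297 mg/L.
Mixed L₀ = (14.2×1.42 + 2.13×49.8)/(16.33) = 126.2/16.33 = 7.730 mg/L.
Initial deficit D₀ = C_s − DO₀ = 10.1 − 8.297 = 1.803 mg/L.
D(0.527) = [0.340×7.730/(1.25−0.340)](e^(−0.340×0.527) − e^(−1.25×0.527)) + 1.803 e^(−1.25×0.527)
= 2.888 × (0.8360 − 0.5175) + 1.803 × 0.5175 = 1.853 mg/L.
DO = 10.1 − 1.853 = 8.247 mg/L.

DO ≈ 8.25 mg/L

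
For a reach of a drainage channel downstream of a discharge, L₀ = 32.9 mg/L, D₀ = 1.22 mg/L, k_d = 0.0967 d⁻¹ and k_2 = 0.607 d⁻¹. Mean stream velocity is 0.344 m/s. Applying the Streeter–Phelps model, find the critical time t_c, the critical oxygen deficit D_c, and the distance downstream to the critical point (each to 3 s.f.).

t_c ≈ 3.17 d; D_c ≈ 3.86 mg/L; x_c ≈ 94.3 km

t_c = [1/(k_2−k_d)] ln[(k_2/k_d)(1 − D₀(k_2−k_d)/(k_d L₀))]
= [1/(0.607−0.0967)] ln[(0.607/0.0967)(1 − 1.22×0.5103/(0.0967×32.9))]
= (1/0.5103) ln[6.277 × 0.8043] = 1.960 × ln(5.049) = 1.960 × 1.619 = 3.173 d.
L(t_c) = L₀ e^(−k_d t_c) = 32.9 × 0.7358 = 24.21 mg/L, and at the critical point k_2 D_c = k_d L, so D_c = (0.0967/0.607) × 24.21 = 3.856 mg/L.
x_c = v t_c = 0.344 m/s × 3.173 d × 86400 s/d = 94300 m ≈ 94.3 km.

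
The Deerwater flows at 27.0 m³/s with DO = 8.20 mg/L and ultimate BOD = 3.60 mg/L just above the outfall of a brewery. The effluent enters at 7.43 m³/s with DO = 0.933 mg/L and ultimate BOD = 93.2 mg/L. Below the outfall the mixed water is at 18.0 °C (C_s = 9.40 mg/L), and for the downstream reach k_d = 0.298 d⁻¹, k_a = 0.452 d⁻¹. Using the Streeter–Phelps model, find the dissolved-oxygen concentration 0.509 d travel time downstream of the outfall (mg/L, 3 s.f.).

DO ≈ 4.33 mg/L

Mixed DO = (27.0×8.20 + 7.43×0.933)/(27.0+7.43) = 228.3/34.43 = 6.632 mg/L.
Mixed L₀ = (27.0×3.60 + 7.43×93.2)/(34.43) = 789.7/34.43 = 22.94 mg/L.
Initial deficit D₀ = C_s − DO₀ = 9.40 − 6.632 = 2.768 mg/L.
D(0.509) = [0.298×22.94/(0.452−0.298)](e^(−0.298×0.509) − e^(−0.452×0.509)) + 2.768 e^(−0.452×0.509)
= 44.38 × (0.8593 − 0.7945) + 2.768 × 0.7945 = 5.074 mg/L.
DO = 9.40 − 5.074 = 4.326 mg/L.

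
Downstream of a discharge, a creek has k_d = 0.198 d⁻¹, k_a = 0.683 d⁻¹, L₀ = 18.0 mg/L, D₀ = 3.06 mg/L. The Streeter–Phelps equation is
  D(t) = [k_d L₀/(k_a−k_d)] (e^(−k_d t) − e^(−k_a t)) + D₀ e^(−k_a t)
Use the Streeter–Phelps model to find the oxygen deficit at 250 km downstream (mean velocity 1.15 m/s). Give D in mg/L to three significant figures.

Travel time t = x/v = 250 km / (1.15 m/s) = 250000 m / 1.15 m/s = 217400 s = 2.516 d.
k_d L₀/(k_a−k_d) = 0.198×18.0/(0.683−0.198) = 3.564/0.4850 = 7.348 mg/L.
e^(−k_d t) = e^(−0.198×2.516) = 0.6076; e^(−k_a t) = e^(−0.683×2.516) = 0.1793.
D = 7.348 × (0.6076 − 0.1793) + 3.06 × 0.1793 = 3.147 + 0.5488 = 3.696 mg/L.

D ≈ 3.70 mg/L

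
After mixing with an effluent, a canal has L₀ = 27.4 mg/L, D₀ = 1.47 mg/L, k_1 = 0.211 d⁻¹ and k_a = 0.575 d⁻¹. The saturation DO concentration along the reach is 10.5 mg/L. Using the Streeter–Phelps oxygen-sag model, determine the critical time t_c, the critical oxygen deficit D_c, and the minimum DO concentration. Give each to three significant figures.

t_c ≈ 2.49 d; D_c ≈ 5.95 mg/L; min DO ≈ 4.55 mg/L

With k_a/k_1 = 2.725 and 1 − D₀(k_a−k_1)/(k_1 L₀) = 0.9074,
t_c = ln(2.725 × 0.9074) / (0.575 − 0.211) = ln(2.473) / 0.3640 = 0.9054/0.3640 = 2.487 d.
D_c = (k_1/k_a) L₀ e^(−k_1 t_c) = (0.211/0.575) × 27.4 × e^(−0.211×2.487) = 0.3670 × 27.4 × 0.5917 = 5.949 mg/L.
Minimum DO = C_s − D_c = 10.5 − 5.949 = 4.551 mg/L.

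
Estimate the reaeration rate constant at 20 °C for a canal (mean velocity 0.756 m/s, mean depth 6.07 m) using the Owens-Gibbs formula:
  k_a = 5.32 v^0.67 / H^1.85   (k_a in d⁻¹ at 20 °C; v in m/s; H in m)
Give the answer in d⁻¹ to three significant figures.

k_a ≈ 0.157 d⁻¹

k_a = 5.32 × 0.756^0.67 / 6.07^1.85 = 5.32 × 0.8291 / 28.11 = 0.1569 d⁻¹.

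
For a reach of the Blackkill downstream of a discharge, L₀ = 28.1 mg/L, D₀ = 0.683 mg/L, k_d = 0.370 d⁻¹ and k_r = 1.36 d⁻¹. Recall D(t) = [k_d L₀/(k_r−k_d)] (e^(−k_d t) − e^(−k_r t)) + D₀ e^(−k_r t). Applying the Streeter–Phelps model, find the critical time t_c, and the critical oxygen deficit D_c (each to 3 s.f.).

t_c ≈ 1.25 d; D_c ≈ 4.82 mg/L

With k_r/k_d = 3.676 and 1 − D₀(k_r−k_d)/(k_d L₀) = 0.9350,
t_c = ln(3.676 × 0.9350) / (1.36 − 0.370) = ln(3.437) / 0.9900 = 1.234/0.9900 = 1.247 d.
L(t_c) = L₀ e^(−k_d t_c) = 28.1 × 0.6304 = 17.71 mg/L, and at the critical point k_r D_c = k_d L, so D_c = (0.370/1.36) × 17.71 = 4.819 mg/L.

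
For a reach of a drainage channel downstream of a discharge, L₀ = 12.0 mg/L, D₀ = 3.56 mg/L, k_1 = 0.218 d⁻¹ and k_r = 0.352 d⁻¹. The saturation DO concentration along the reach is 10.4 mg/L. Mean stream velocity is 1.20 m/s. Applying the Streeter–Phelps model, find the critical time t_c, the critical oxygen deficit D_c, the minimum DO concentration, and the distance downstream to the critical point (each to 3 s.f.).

At the critical point dD/dt = 0, so k_1 L₀ e^(−k_1 t) = k_r D. Substituting D(t) from the Streeter–Phelps equation and solving for t gives
t_c = ln[(k_r/k_1)(1 − D₀(k_r−k_1)/(k_1 L₀))] / (k_r−k_1).
Here k_r−k_1 = 0.1340 d⁻¹ and 1 − D₀(k_r−k_1)/(k_1 L₀) = 1 − 3.56×0.1340/(0.218×12.0) = 0.8176, so
t_c = ln(1.615 × 0.8176) / 0.1340 = 0.2778 / 0.1340 = 2.073 d.
D_c = (k_1/k_r) L₀ e^(−k_1 t_c) = (0.218/0.352) × 12.0 × e^(−0.218×2.073) = 0.6193 × 12.0 × 0.6364 = 4.729 mg/L.
Minimum DO = C_s − D_c = 10.4 − 4.729 = 5.671 mg/L.
x_c = v t_c = 1.20 m/s × 2.073 d × 86400 s/d = 214900 m ≈ 215 km.

t_c ≈ 2.07 d; D_c ≈ 4.73 mg/L; min DO ≈ 5.67 mg/L; x_c ≈ 215 km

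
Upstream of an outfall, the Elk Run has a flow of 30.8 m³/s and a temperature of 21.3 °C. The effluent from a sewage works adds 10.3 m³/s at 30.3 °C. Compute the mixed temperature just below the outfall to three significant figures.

23.6 °C

Flow-weighted mixing: C = (Q_r C_r + Q_w C_w)/(Q_r + Q_w)
= (30.8×21.3 + 10.3×30.3)/(30.8 + 10.3) = 968.1/41.10 = 23.56 °C.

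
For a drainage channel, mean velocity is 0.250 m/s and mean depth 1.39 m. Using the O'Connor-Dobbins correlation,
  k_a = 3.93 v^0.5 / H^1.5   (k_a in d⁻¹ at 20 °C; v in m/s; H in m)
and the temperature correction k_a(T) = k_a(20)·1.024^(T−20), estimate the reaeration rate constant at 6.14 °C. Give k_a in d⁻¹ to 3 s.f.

k_a(20) = 3.93 × 0.250^0.5 / 1.39^1.5 = 3.93 × 0.5000 / 1.639 = 1.199 d⁻¹.
k_a(6.14) = 1.199 × 1.024^(6.14−20) = 1.199 × 0.7199 = 0.8631 d⁻¹.

k_a ≈ 0.863 d⁻¹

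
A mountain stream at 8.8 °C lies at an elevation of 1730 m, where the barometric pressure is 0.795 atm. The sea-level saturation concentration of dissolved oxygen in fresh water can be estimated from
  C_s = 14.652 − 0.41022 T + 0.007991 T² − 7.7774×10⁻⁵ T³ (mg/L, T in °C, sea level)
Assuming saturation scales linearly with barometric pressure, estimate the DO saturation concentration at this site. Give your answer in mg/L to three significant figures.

At sea level: C_s = 14.652 − 0.41022×8.8 + 0.007991×8.8² − 7.7774×10⁻⁵×8.8³ = 11.61 mg/L.
Pressure correction: C_s' = 11.61 × 0.795 = 9.228 mg/L.

C_s ≈ 9.23 mg/L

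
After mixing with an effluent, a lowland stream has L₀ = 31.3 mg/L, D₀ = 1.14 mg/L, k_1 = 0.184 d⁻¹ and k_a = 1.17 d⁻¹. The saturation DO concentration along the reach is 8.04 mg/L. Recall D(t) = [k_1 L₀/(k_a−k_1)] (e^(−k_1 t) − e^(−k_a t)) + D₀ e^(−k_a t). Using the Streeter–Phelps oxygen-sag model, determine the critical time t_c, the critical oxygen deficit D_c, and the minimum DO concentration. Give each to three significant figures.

t_c ≈ 1.66 d; D_c ≈ 3.63 mg/L; min DO ≈ 4.41 mg/L

With k_a/k_1 = 6.359 and 1 − D₀(k_a−k_1)/(k_1 L₀) = 0.8048,
t_c = ln(6.359 × 0.8048) / (1.17 − 0.184) = ln(5.118) / 0.9860 = 1.633/0.9860 = 1.656 d.
L(t_c) = L₀ e^(−k_1 t_c) = 31.3 × 0.7374 = 23.08 mg/L, and at the critical point k_a D_c = k_1 L, so D_c = (0.184/1.17) × 23.08 = 3.630 mg/L.
Minimum DO = C_s − D_c = 8.04 − 3.630 = 4.410 mg/L.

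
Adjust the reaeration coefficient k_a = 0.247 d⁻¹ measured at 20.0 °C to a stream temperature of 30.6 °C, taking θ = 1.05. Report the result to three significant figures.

k_a ≈ 0.414 d⁻¹

k_a(T₂) = k_a(T₁) · θ^(T₂−T₁) = 0.247 × 1.05^(30.6−20.0)
= 0.247 × 1.05^10.6 = 0.247 × 1.677 = 0.4143 d⁻¹.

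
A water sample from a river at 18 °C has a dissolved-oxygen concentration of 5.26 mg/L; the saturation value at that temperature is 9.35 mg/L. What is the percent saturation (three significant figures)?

56.3 % saturation

% saturation = C/C_s × 100 = 5.26/9.35 × 100 = 56.3 %.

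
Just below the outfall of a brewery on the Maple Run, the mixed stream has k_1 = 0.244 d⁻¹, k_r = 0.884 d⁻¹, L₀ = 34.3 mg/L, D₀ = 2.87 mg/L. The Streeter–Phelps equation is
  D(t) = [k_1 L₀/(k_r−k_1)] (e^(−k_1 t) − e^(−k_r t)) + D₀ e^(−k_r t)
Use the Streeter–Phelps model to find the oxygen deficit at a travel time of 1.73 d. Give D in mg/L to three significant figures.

k_1 L₀/(k_r−k_1) = 0.244×34.3/(0.884−0.244) = 8.369/0.6400 = 13.08 mg/L.
e^(−k_1 t) = e^(−0.244×1.730) = 0.6557; e^(−k_r t) = e^(−0.884×1.730) = 0.2167.
D = 13.08 × (0.6557 − 0.2167) + 2.87 × 0.2167 = 5.740 + 0.6219 = 6.362 mg/L.

D ≈ 6.36 mg/L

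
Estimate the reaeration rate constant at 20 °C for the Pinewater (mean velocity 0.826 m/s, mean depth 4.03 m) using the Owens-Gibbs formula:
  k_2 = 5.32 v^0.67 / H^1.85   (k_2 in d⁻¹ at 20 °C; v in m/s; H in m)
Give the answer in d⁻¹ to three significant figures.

k_2 ≈ 0.355 d⁻¹

k_2 = 5.32 × 0.826^0.67 / 4.03^1.85 = 5.32 × 0.8798 / 13.18 = 0.3552 d⁻¹.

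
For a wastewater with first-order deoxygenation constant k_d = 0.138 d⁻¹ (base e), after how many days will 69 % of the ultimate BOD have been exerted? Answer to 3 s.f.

y/L₀ = 1 − e^(−k_d t) = 0.69 ⇒ e^(−k_d t) = 0.310
t = −ln(0.310) / 0.138 = 1.171 / 0.138 = 8.487 d.

t ≈ 8.49 d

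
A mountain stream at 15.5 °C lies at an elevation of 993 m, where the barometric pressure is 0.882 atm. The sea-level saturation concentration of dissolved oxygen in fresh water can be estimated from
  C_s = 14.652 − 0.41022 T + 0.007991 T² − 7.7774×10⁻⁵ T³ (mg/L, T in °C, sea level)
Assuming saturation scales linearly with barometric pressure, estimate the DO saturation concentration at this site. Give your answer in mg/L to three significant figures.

C_s ≈ 8.75 mg/L

At sea level: C_s = 14.652 − 0.41022×15.5 + 0.007991×15.5² − 7.7774×10⁻⁵×15.5³ = 9.924 mg/L.
Pressure correction: C_s' = 9.924 × 0.882 = 8.753 mg/L.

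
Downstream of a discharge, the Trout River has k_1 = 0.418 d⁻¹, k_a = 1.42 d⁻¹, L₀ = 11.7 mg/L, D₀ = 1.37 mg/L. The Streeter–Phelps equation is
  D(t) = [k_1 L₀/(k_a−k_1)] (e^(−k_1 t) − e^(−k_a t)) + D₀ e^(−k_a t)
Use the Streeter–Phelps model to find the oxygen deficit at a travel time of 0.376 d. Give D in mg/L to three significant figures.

D ≈ 2.11 mg/L

k_1 L₀/(k_a−k_1) = 0.418×11.7/(1.42−0.418) = 4.891/1.002 = 4.881 mg/L.
e^(−k_1 t) = e^(−0.418×0.3760) = 0.8546; e^(−k_a t) = e^(−1.42×0.3760) = 0.5863.
D = 4.881 × (0.8546 − 0.5863) + 1.37 × 0.5863 = 1.309 + 0.8032 = 2.113 mg/L.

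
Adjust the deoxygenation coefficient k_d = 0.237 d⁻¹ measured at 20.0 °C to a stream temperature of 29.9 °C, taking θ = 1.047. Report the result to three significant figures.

k_d(T₂) = k_d(T₁) · θ^(T₂−T₁) = 0.237 × 1.047^(29.9−20.0)
= 0.237 × 1.047^9.90 = 0.237 × 1.576 = 0.3734 d⁻¹.

k_d ≈ 0.373 d⁻¹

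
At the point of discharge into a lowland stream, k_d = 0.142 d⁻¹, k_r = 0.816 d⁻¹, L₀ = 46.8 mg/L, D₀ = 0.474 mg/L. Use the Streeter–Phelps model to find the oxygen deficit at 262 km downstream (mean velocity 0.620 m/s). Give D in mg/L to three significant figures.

Travel time t = x/v = 262 km / (0.620 m/s) = 262000 m / 0.620 m/s = 422600 s = 4.891 d.
k_d L₀/(k_r−k_d) = 0.142×46.8/(0.816−0.142) = 6.646/0.6740 = 9.860 mg/L.
e^(−k_d t) = e^(−0.142×4.891) = 0.4993; e^(−k_r t) = e^(−0.816×4.891) = 0.01848.
D = 9.860 × (0.4993 − 0.01848) + 0.474 × 0.01848 = 4.741 + 0.008760 = 4.750 mg/L.

D ≈ 4.75 mg/L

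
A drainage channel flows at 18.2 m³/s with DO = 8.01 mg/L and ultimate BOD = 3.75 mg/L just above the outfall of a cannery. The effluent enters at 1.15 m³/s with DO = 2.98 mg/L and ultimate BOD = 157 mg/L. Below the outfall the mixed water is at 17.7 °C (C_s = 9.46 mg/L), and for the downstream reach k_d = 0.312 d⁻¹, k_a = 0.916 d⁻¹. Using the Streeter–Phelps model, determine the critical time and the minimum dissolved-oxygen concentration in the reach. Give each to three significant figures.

t_c ≈ 1.28 d; minimum DO ≈ 6.52 mg/L

Mixed DO = (18.2×8.01 + 1.15×2.98)/(18.2+1.15) = 149.2/19.35 = 7.711 mg/L.
Mixed L₀ = (18.2×3.75 + 1.15×157)/(19.35) = 248.8/19.35 = 12.86 mg/L.
Initial deficit D₀ = C_s − DO₀ = 9.46 − 7.711 = 1.749 mg/L.
t_c = (1/0.6040) ln[(0.916/0.312)(1 − 1.749×0.6040/(0.312×12.86))] = 1.656 × ln(2.163) = 1.277 d.
D_c = (0.312/0.916) × 12.86 × e^(−0.312×1.277) = 0.3406 × 12.86 × 0.6713 = 2.940 mg/L.
Minimum DO = 9.46 − 2.940 = 6.520 mg/L.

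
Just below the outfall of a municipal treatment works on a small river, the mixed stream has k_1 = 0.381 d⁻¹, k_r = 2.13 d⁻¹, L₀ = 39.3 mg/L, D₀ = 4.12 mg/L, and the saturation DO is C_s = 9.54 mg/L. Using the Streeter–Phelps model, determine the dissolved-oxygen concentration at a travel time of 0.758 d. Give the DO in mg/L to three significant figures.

k_1 L₀/(k_r−k_1) = 0.381×39.3/(2.13−0.381) = 14.97/1.749 = 8.561 mg/L.
e^(−k_1 t) = e^(−0.381×0.7580) = 0.7492; e^(−k_r t) = e^(−2.13×0.7580) = 0.1990.
D = 8.561 × (0.7492 − 0.1990) + 4.12 × 0.1990 = 4.710 + 0.8198 = 5.530 mg/L.
DO = C_s − D = 9.54 − 5.530 = 4.010 mg/L.

DO ≈ 4.01 mg/L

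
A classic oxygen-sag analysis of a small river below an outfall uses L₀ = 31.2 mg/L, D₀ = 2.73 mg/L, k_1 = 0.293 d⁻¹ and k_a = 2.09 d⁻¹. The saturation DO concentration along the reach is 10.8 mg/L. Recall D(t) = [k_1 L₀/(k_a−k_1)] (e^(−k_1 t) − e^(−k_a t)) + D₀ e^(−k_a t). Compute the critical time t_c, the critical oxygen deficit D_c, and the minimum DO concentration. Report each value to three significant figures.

t_c ≈ 0.665 d; D_c ≈ 3.60 mg/L; min DO ≈ 7.20 mg/L

With k_a/k_1 = 7.133 and 1 − D₀(k_a−k_1)/(k_1 L₀) = 0.4634,
t_c = ln(7.133 × 0.4634) / (2.09 − 0.293) = ln(3.305) / 1.797 = 1.195/1.797 = 0.6653 d.
D_c = (k_1/k_a) L₀ e^(−k_1 t_c) = (0.293/2.09) × 31.2 × e^(−0.293×0.6653) = 0.1402 × 31.2 × 0.8229 = 3.599 mg/L.
Minimum DO = C_s − D_c = 10.8 − 3.599 = 7.201 mg/L.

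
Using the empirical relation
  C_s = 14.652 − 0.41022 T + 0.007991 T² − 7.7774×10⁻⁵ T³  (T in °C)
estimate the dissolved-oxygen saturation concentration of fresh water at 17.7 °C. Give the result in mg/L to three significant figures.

C_s ≈ 9.46 mg/L

C_s = 14.652 − 0.41022×17.7 + 0.007991×17.7² − 7.7774×10⁻⁵×17.7³ = 9.463 mg/L.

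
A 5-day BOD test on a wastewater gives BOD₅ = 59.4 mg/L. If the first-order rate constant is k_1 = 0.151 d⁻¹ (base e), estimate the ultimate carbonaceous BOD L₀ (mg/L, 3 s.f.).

L₀ ≈ 112 mg/L

BOD₅ = L₀(1 − e^(−5k_1)) ⇒ L₀ = BOD₅ / (1 − e^(−5×0.151))
= 59.4 / (1 − 0.4700) = 59.4 / 0.5300 = 112.1 mg/L.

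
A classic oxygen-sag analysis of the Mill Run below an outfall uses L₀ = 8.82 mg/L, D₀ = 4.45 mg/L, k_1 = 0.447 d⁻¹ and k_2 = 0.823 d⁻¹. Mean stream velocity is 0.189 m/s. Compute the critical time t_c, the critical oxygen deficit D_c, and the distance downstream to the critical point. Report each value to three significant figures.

t_c ≈ 0.154 d; D_c ≈ 4.47 mg/L; x_c ≈ 2.52 km

t_c = [1/(k_2−k_1)] ln[(k_2/k_1)(1 − D₀(k_2−k_1)/(k_1 L₀))]
= [1/(0.823−0.447)] ln[(0.823/0.447)(1 − 4.45×0.3760/(0.447×8.82))]
= (1/0.3760) ln[1.841 × 0.5756] = 2.660 × ln(1.060) = 2.660 × 0.05806 = 0.1544 d.
D_c = (k_1/k_2) L₀ e^(−k_1 t_c) = (0.447/0.823) × 8.82 × e^(−0.447×0.1544) = 0.5431 × 8.82 × 0.9333 = 4.471 mg/L.
x_c = v t_c = 0.189 m/s × 0.1544 d × 86400 s/d = 2522 m ≈ 2.52 km.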